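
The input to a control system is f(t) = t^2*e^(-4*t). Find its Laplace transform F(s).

F(s) = 2/(s + 4)^3

L{e^(-4t)} = 1/(s + 4).
Then apply L{t^2·g(t)} = (-1)^2 d^2/ds^2[G(s)] with G(s) = 1/(s + 4):
differentiating 2 times and applying the sign gives 2/(s + 4)^3.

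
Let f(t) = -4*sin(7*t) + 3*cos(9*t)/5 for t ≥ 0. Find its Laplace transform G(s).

G(s) = 3*s/(5*(s^2 + 81)) - 28/(s^2 + 49)

Apply the Laplace transform termwise.
(-4)·[L{sin(7t)} = 7/(s^2 + 49)]; (3/5)·[L{cos(9t)} = s/(s^2 + 81)].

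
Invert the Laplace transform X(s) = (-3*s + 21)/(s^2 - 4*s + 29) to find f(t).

Complete the square in the denominator: s^2 - 4*s + 29 = (s - 2)^2 + 5^2.
Split the numerator to match: -3*s + 21 = -3·(s - 2) + 3·5.
Invert each term: -3·(s - 2)/((s - 2)^2 + 25) ↔ -3e^(2t)cos(5t); 3·5/((s - 2)^2 + 25) ↔ 3e^(2t)sin(5t).

f(t) = 3*exp(2*t)*sin(5*t) - 3*exp(2*t)*cos(5*t)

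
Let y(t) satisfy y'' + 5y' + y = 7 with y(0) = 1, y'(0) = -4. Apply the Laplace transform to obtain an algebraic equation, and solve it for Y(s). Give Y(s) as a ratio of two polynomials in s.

Transform both sides with L{·}.
With L{y''} = s^2 Y - s·y(0) - y'(0) and L{y'} = sY - y(0), with y(0) = 1, y'(0) = -4: the LHS transforms to (s^2 + 5*s + 1)Y - (s + 1).
The right side is L{7} = 7/s.
So (s^2 + 5*s + 1)Y = 7/s + (s + 1).
Divide through and combine into a single rational function.

Y(s) = (s^2 + s + 7)/(s^3 + 5*s^2 + s)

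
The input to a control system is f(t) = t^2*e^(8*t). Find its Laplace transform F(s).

L{e^(8t)} = 1/(s - 8).
Then apply L{t^2·g(t)} = (-1)^2 d^2/ds^2[G(s)] with G(s) = 1/(s - 8):
differentiating 2 times and applying the sign gives 2/(s - 8)^3.

F(s) = 2/(s - 8)^3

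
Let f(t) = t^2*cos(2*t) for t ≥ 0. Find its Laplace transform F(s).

L{cos(2t)} = s/(s^2 + 4).
Then apply L{t^2·g(t)} = (-1)^2 d^2/ds^2[G(s)] with G(s) = s/(s^2 + 4):
differentiating 2 times and applying the sign gives 2*s*(s^2 - 12)/(s^2 + 4)^3.

F(s) = 2*s*(s^2 - 12)/(s^2 + 4)^3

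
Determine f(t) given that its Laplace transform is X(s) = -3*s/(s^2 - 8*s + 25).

Complete the square in the denominator: s^2 - 8*s + 25 = (s - 4)^2 + 3^2.
Split the numerator to match: -3*s = -3·(s - 4) - 4·3.
Invert each term: -3·(s - 4)/((s - 4)^2 + 9) ↔ -3e^(4t)cos(3t); -4·3/((s - 4)^2 + 9) ↔ -4e^(4t)sin(3t).

f(t) = -4*exp(4*t)*sin(3*t) - 3*exp(4*t)*cos(3*t)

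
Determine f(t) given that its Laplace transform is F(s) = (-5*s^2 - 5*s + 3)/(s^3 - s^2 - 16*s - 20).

Factor the denominator: s^3 - s^2 - 16*s - 20 = (s - 5)*(s + 2)^2.
Partial fraction decomposition gives [-2/(s + 2)] + [(s + 2)^(-2)] + [-3/(s - 5)].
Invert each term: -2/(s + 2) ↔ -2e^(-2t); 1/(s + 2)^2 ↔ t·e^(-2t); -3/(s - 5) ↔ -3e^(5t).

f(t) = t*exp(-2*t) - 3*exp(5*t) - 2*exp(-2*t)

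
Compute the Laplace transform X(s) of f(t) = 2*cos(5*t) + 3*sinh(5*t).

By linearity of the Laplace transform, transform each term separately.
(2)·[L{cos(5t)} = s/(s^2 + 25)]; (3)·[L{sinh(5t)} = 5/(s^2 - 25)].

X(s) = 2*s/(s^2 + 25) + 15/(s^2 - 25)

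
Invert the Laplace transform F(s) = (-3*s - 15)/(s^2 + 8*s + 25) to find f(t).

Complete the square in the denominator: s^2 + 8*s + 25 = (s + 4)^2 + 3^2.
Split the numerator to match: -3*s - 15 = -3·(s + 4) - 1·3.
Invert each term: -3·(s + 4)/((s + 4)^2 + 9) ↔ -3e^(-4t)cos(3t); -1·3/((s + 4)^2 + 9) ↔ -e^(-4t)sin(3t).

f(t) = -exp(-4*t)*sin(3*t) - 3*exp(-4*t)*cos(3*t)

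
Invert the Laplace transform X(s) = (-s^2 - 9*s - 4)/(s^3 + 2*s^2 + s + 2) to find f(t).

Factor the denominator: s^3 + 2*s^2 + s + 2 = (s + 2)*(s^2 + 1).
Partial fraction decomposition gives [2/(s + 2)] + [-3*s/(s^2 + 1)] + [-3/(s^2 + 1)].
Invert each term: 2/(s + 2) ↔ 2e^(-2t); -3·s/(s^2 + 1) ↔ -3cos(t); -3·1/(s^2 + 1) ↔ -3sin(t).

f(t) = -3*sin(t) - 3*cos(t) + 2*exp(-2*t)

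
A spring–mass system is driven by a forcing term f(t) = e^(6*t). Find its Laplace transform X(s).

X(s) = 1/(s - 6)

L{e^(6t)} = 1/(s - 6).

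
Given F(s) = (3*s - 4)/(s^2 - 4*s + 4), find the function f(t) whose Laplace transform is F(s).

Factor the denominator: s^2 - 4*s + 4 = (s - 2)^2.
Partial fraction decomposition gives [3/(s - 2)] + [2/(s - 2)^2].
Invert each term: 3/(s - 2) ↔ 3e^(2t); 2/(s - 2)^2 ↔ 2t·e^(2t).

f(t) = 2*t*exp(2*t) + 3*exp(2*t)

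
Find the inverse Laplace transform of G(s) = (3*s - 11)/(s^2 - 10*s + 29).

Complete the square in the denominator: s^2 - 10*s + 29 = (s - 5)^2 + 2^2.
Split the numerator to match: 3*s - 11 = 3·(s - 5) + 2·2.
Invert each term: 3·(s - 5)/((s - 5)^2 + 4) ↔ 3e^(5t)cos(2t); 2·2/((s - 5)^2 + 4) ↔ 2e^(5t)sin(2t).

2*exp(5*t)*sin(2*t) + 3*exp(5*t)*cos(2*t)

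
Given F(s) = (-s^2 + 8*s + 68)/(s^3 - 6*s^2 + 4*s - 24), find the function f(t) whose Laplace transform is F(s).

Factor the denominator: s^3 - 6*s^2 + 4*s - 24 = (s - 6)*(s^2 + 4).
Partial fraction decomposition gives [2/(s - 6)] + [-3*s/(s^2 + 4)] + [-10/(s^2 + 4)].
Invert each term: 2/(s - 6) ↔ 2e^(6t); -3·s/(s^2 + 4) ↔ -3cos(2t); -5·2/(s^2 + 4) ↔ -5sin(2t).

f(t) = 2*exp(6*t) - 5*sin(2*t) - 3*cos(2*t)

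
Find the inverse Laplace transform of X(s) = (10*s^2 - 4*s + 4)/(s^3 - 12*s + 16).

6*t*exp(2*t) + 5*exp(2*t) + 5*exp(-4*t)

Factor the denominator: s^3 - 12*s + 16 = (s - 2)^2*(s + 4).
Partial fraction decomposition gives [5/(s - 2)] + [6/(s - 2)^2] + [5/(s + 4)].
Invert each term: 5/(s - 2) ↔ 5e^(2t); 6/(s - 2)^2 ↔ 6t·e^(2t); 5/(s + 4) ↔ 5e^(-4t).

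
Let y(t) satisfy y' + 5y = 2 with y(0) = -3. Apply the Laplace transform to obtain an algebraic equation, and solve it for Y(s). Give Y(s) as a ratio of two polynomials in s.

Laplace-transform each side.
Using L{y'} = sY - y(0) = sY - (-3), the left side becomes (s + 5)Y - (-3).
The right side is L{2} = 2/s.
So (s + 5)Y = 2/s + (-3).
Divide through and combine into a single rational function.

Y(s) = (-3*s + 2)/(s^2 + 5*s)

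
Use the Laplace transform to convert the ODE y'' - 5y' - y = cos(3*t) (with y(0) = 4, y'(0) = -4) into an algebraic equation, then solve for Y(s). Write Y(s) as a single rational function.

Y(s) = (4*s^3 - 24*s^2 + 37*s - 216)/(s^4 - 5*s^3 + 8*s^2 - 45*s - 9)

Laplace-transform each side.
Using L{y''} = s^2 Y - s·y(0) - y'(0) and L{y'} = sY - y(0), with y(0) = 4, y'(0) = -4, the left side becomes (s^2 - 5*s - 1)Y - (4*s - 24).
The right side is L{cos(3*t)} = s/(s^2 + 9).
So (s^2 - 5*s - 1)Y = s/(s^2 + 9) + (4*s - 24).
Divide through and combine into a single rational function.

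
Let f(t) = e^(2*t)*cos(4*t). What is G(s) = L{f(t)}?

L{cos(4t)} = s/(s^2 + 16).
By the first shifting theorem, multiplying by e^(2t) replaces s with s - 2.

G(s) = (s - 2)/((s - 2)^2 + 16)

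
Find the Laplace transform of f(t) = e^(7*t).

L{e^(7t)} = 1/(s - 7).

1/(s - 7)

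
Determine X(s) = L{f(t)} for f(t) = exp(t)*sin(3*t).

X(s) = 3/((s - 1)^2 + 9)

L{sin(3t)} = 3/(s^2 + 9).
By the first shifting theorem, multiplying by e^(t) replaces s with s - 1.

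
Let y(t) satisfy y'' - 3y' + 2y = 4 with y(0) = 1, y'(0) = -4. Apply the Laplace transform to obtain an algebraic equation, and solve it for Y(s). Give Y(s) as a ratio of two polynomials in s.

Take the Laplace transform of both sides.
The derivative rules (L{y''} = s^2 Y - s·y(0) - y'(0) and L{y'} = sY - y(0), with y(0) = 1, y'(0) = -4) turn the left side into (s^2 - 3*s + 2)Y - (s - 7).
The right side is L{4} = 4/s.
So (s^2 - 3*s + 2)Y = 4/s + (s - 7).
Solve for Y(s) and write it as one ratio of polynomials.

Y(s) = (s^2 - 7*s + 4)/(s^3 - 3*s^2 + 2*s)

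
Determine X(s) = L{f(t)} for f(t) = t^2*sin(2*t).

L{sin(2t)} = 2/(s^2 + 4).
Then apply L{t^2·g(t)} = (-1)^2 d^2/ds^2[G(s)] with G(s) = 2/(s^2 + 4):
differentiating 2 times and applying the sign gives 4*(3*s^2 - 4)/(s^2 + 4)^3.

X(s) = 4*(3*s^2 - 4)/(s^2 + 4)^3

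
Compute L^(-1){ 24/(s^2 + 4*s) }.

6 - 6*exp(-4*t)

Factor the denominator: s^2 + 4*s = s*(s + 4).
Partial fraction decomposition gives [6/s] + [-6/(s + 4)].
Invert each term: 6/(s - 0) ↔ 6e^(0t); -6/(s + 4) ↔ -6e^(-4t).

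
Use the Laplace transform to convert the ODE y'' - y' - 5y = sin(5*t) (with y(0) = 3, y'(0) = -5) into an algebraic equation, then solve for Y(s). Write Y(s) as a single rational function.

Laplace-transform each side.
The derivative rules (L{y''} = s^2 Y - s·y(0) - y'(0) and L{y'} = sY - y(0), with y(0) = 3, y'(0) = -5) turn the left side into (s^2 - s - 5)Y - (3*s - 8).
The right side is L{sin(5*t)} = 5/(s^2 + 25).
So (s^2 - s - 5)Y = 5/(s^2 + 25) + (3*s - 8).
Divide through and combine into a single rational function.

Y(s) = (3*s^3 - 8*s^2 + 75*s - 195)/(s^4 - s^3 + 20*s^2 - 25*s - 125)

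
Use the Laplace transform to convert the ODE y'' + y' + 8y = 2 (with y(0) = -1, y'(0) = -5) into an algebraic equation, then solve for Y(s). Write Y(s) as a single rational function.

Y(s) = (-s^2 - 6*s + 2)/(s^3 + s^2 + 8*s)

Apply the Laplace transform to the equation.
The derivative rules (L{y''} = s^2 Y - s·y(0) - y'(0) and L{y'} = sY - y(0), with y(0) = -1, y'(0) = -5) turn the left side into (s^2 + s + 8)Y - (-s - 6).
The right side is L{2} = 2/s.
So (s^2 + s + 8)Y = 2/s + (-s - 6).
Isolate Y and clear denominators.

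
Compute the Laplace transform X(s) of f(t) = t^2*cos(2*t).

L{cos(2t)} = s/(s^2 + 4).
Then apply L{t^2·g(t)} = (-1)^2 d^2/ds^2[G(s)] with G(s) = s/(s^2 + 4):
differentiating 2 times and applying the sign gives 2*s*(s^2 - 12)/(s^2 + 4)^3.

X(s) = 2*s*(s^2 - 12)/(s^2 + 4)^3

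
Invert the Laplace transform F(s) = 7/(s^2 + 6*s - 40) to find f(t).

Rewrite the denominator: s^2 + 6*s - 40 = (s + 3)^2 - 49.
The form in (s + 3) signals a first-shifting-theorem factor e^(-3t).
Since L{sinh(7t)} = 7/(s^2 - 49), the inverse is exp(-3*t)*sinh(7*t).

f(t) = exp(-3*t)*sinh(7*t)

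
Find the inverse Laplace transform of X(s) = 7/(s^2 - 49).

sinh(7*t)

Since L{sinh(7t)} = 7/(s^2 - 49), the inverse is sinh(7*t).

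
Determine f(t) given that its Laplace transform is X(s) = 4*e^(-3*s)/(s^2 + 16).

f(t) = Heaviside(t - 3)*(sin(4*t - 12))

The factor e^(-3s) signals a time shift by c = 3 (second shifting theorem).
L{sin(4t)} = 4/(s^2 + 16), so L^-1{4/(s^2 + 16)} = sin(4*t).
Hence the inverse is u(t - 3) times that function evaluated at t - 3.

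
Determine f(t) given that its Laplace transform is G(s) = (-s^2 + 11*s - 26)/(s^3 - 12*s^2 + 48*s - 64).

Factor the denominator: s^3 - 12*s^2 + 48*s - 64 = (s - 4)^3.
Partial fraction decomposition gives [-1/(s - 4)] + [3/(s - 4)^2] + [2/(s - 4)^3].
Invert each term: -1/(s - 4) ↔ -e^(4t); 3/(s - 4)^2 ↔ 3t·e^(4t); 2/(s - 4)^3 ↔ (1)t^2·e^(4t).

f(t) = t^2*exp(4*t) + 3*t*exp(4*t) - exp(4*t)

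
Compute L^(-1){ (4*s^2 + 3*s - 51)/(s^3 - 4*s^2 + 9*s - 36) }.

exp(4*t) + 5*sin(3*t) + 3*cos(3*t)

Factor the denominator: s^3 - 4*s^2 + 9*s - 36 = (s - 4)*(s^2 + 9).
Partial fraction decomposition gives [1/(s - 4)] + [3*s/(s^2 + 9)] + [15/(s^2 + 9)].
Invert each term: 1/(s - 4) ↔ e^(4t); 3·s/(s^2 + 9) ↔ 3cos(3t); 5·3/(s^2 + 9) ↔ 5sin(3t).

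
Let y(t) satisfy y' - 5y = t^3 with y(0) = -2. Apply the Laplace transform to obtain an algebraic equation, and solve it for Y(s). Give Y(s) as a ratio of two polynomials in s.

Take the Laplace transform of both sides.
With L{y'} = sY - y(0) = sY - (-2): the LHS transforms to (s - 5)Y - (-2).
The right side is L{t^3} = 6/s^4.
So (s - 5)Y = 6/s^4 + (-2).
Isolate Y and clear denominators.

Y(s) = (-2*s^4 + 6)/(s^5 - 5*s^4)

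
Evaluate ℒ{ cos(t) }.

L{cos(t)} = s/(s^2 + 1).

s/(s^2 + 1)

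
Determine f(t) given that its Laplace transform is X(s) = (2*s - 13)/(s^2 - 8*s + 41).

f(t) = -exp(4*t)*sin(5*t) + 2*exp(4*t)*cos(5*t)

Complete the square in the denominator: s^2 - 8*s + 41 = (s - 4)^2 + 5^2.
Split the numerator to match: 2*s - 13 = 2·(s - 4) - 1·5.
Invert each term: 2·(s - 4)/((s - 4)^2 + 25) ↔ 2e^(4t)cos(5t); -1·5/((s - 4)^2 + 25) ↔ -e^(4t)sin(5t).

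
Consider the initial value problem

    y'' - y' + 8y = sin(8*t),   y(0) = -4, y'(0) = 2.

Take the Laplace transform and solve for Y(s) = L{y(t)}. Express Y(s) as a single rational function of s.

Transform both sides with L{·}.
With L{y''} = s^2 Y - s·y(0) - y'(0) and L{y'} = sY - y(0), with y(0) = -4, y'(0) = 2: the LHS transforms to (s^2 - s + 8)Y - (-4*s + 6).
The right side is L{sin(8*t)} = 8/(s^2 + 64).
So (s^2 - s + 8)Y = 8/(s^2 + 64) + (-4*s + 6).
Isolate Y and clear denominators.

Y(s) = (-4*s^3 + 6*s^2 - 256*s + 392)/(s^4 - s^3 + 72*s^2 - 64*s + 512)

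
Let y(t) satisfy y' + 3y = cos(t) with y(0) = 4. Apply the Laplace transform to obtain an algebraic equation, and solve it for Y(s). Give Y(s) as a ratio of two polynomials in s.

Y(s) = (4*s^2 + s + 4)/(s^3 + 3*s^2 + s + 3)

Transform both sides with L{·}.
The derivative rules (L{y'} = sY - y(0) = sY - 4) turn the left side into (s + 3)Y - (4).
The right side is L{cos(t)} = s/(s^2 + 1).
So (s + 3)Y = s/(s^2 + 1) + (4).
Divide through and combine into a single rational function.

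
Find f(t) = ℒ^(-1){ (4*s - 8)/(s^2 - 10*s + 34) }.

f(t) = 4*exp(5*t)*sin(3*t) + 4*exp(5*t)*cos(3*t)

Complete the square in the denominator: s^2 - 10*s + 34 = (s - 5)^2 + 3^2.
Split the numerator to match: 4*s - 8 = 4·(s - 5) + 4·3.
Invert each term: 4·(s - 5)/((s - 5)^2 + 9) ↔ 4e^(5t)cos(3t); 4·3/((s - 5)^2 + 9) ↔ 4e^(5t)sin(3t).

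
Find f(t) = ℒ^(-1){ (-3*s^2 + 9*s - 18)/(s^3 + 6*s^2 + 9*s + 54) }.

Factor the denominator: s^3 + 6*s^2 + 9*s + 54 = (s + 6)*(s^2 + 9).
Partial fraction decomposition gives [-4/(s + 6)] + [s/(s^2 + 9)] + [3/(s^2 + 9)].
Invert each term: -4/(s + 6) ↔ -4e^(-6t); 1·s/(s^2 + 9) ↔ cos(3t); 1·3/(s^2 + 9) ↔ sin(3t).

f(t) = sin(3*t) + cos(3*t) - 4*exp(-6*t)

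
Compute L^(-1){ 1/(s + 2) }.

exp(-2*t)

Since L{e^(-2t)} = 1/(s + 2), the inverse is exp(-2*t).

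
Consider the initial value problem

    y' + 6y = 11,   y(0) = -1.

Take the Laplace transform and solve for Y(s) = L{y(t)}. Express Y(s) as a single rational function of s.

Y(s) = (-s + 11)/(s^2 + 6*s)

Laplace-transform each side.
With L{y'} = sY - y(0) = sY - (-1): the LHS transforms to (s + 6)Y - (-1).
The right side is L{11} = 11/s.
So (s + 6)Y = 11/s + (-1).
Divide through and combine into a single rational function.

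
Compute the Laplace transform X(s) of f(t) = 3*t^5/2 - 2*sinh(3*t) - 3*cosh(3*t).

X(s) = -3*s/(s^2 - 9) - 6/(s^2 - 9) + 180/s^6

Apply the Laplace transform termwise.
(-2)·[L{sinh(3t)} = 3/(s^2 - 9)]; (3/2)·[L{t^5} = 5!/s^6 = 120/s^6]; (-3)·[L{cosh(3t)} = s/(s^2 - 9)].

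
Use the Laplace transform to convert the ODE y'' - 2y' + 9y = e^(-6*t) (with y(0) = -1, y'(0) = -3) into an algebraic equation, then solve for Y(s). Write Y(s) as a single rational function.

Y(s) = (-s^2 - 7*s - 5)/(s^3 + 4*s^2 - 3*s + 54)

Transform both sides with L{·}.
With L{y''} = s^2 Y - s·y(0) - y'(0) and L{y'} = sY - y(0), with y(0) = -1, y'(0) = -3: the LHS transforms to (s^2 - 2*s + 9)Y - (-s - 1).
The right side is L{e^(-6*t)} = 1/(s + 6).
So (s^2 - 2*s + 9)Y = 1/(s + 6) + (-s - 1).
Solve for Y(s) and write it as one ratio of polynomials.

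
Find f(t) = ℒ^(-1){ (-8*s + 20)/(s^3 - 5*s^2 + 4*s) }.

f(t) = -exp(4*t) - 4*exp(t) + 5

Factor the denominator: s^3 - 5*s^2 + 4*s = s*(s - 4)*(s - 1).
Partial fraction decomposition gives [-1/(s - 4)] + [5/s] + [-4/(s - 1)].
Invert each term: -1/(s - 4) ↔ -e^(4t); 5/(s - 0) ↔ 5e^(0t); -4/(s - 1) ↔ -4e^(t).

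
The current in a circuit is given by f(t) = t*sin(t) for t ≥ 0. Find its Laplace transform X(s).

X(s) = 2*s/(s^2 + 1)^2

L{sin(t)} = 1/(s^2 + 1).
Then apply L{t·g(t)} = -d/ds[G(s)] with G(s) = 1/(s^2 + 1):
differentiating 1 time and applying the sign gives 2*s/(s^2 + 1)^2.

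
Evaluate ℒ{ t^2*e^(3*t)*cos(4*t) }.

2*(s - 3)*(s^2 - 6*s - 39)/(s^2 - 6*s + 25)^3

L{cos(4t)} = s/(s^2 + 16).
Multiplying by e^(3t) shifts s → s - 3, so L{e^(3*t)*cos(4*t)} = (s - 3)/((s - 3)^2 + 16).
Then apply L{t^2·g(t)} = (-1)^2 d^2/ds^2[G(s)] with G(s) = (s - 3)/((s - 3)^2 + 16):
differentiating 2 times and applying the sign gives 2*(s - 3)*(s^2 - 6*s - 39)/(s^2 - 6*s + 25)^3.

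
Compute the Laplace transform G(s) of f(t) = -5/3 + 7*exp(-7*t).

G(s) = 7/(s + 7) - 5/(3*s)

Apply the Laplace transform termwise.
(7)·[L{e^(-7t)} = 1/(s + 7)]; L{-5/3} = (-5/3)/s.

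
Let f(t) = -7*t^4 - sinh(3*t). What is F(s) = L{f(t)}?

F(s) = -3/(s^2 - 9) - 168/s^5

The transform is linear, so treat each term independently.
(-7)·[L{t^4} = 4!/s^5 = 24/s^5]; (-1)·[L{sinh(3t)} = 3/(s^2 - 9)].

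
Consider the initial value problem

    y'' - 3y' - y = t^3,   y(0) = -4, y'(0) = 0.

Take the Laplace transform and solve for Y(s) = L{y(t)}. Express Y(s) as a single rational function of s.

Y(s) = (-4*s^5 + 12*s^4 + 6)/(s^6 - 3*s^5 - s^4)

Take the Laplace transform of both sides.
With L{y''} = s^2 Y - s·y(0) - y'(0) and L{y'} = sY - y(0), with y(0) = -4, y'(0) = 0: the LHS transforms to (s^2 - 3*s - 1)Y - (-4*s + 12).
The right side is L{t^3} = 6/s^4.
So (s^2 - 3*s - 1)Y = 6/s^4 + (-4*s + 12).
Divide through and combine into a single rational function.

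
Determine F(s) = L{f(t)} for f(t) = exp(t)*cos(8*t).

F(s) = (s - 1)/((s - 1)^2 + 64)

L{cos(8t)} = s/(s^2 + 64).
By the first shifting theorem, multiplying by e^(t) replaces s with s - 1.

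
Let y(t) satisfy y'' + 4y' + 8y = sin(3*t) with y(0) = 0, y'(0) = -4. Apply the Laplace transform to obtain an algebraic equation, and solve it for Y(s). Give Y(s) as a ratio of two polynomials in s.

Laplace-transform each side.
With L{y''} = s^2 Y - s·y(0) - y'(0) and L{y'} = sY - y(0), with y(0) = 0, y'(0) = -4: the LHS transforms to (s^2 + 4*s + 8)Y - (-4).
The right side is L{sin(3*t)} = 3/(s^2 + 9).
So (s^2 + 4*s + 8)Y = 3/(s^2 + 9) + (-4).
Divide through and combine into a single rational function.

Y(s) = (-4*s^2 - 33)/(s^4 + 4*s^3 + 17*s^2 + 36*s + 72)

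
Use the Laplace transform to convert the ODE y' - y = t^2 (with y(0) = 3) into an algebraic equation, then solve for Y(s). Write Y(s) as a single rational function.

Laplace-transform each side.
Using L{y'} = sY - y(0) = sY - 3, the left side becomes (s - 1)Y - (3).
The right side is L{t^2} = 2/s^3.
So (s - 1)Y = 2/s^3 + (3).
Divide through and combine into a single rational function.

Y(s) = (3*s^3 + 2)/(s^4 - s^3)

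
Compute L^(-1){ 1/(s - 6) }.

exp(6*t)

Since L{e^(6t)} = 1/(s - 6), the inverse is e^(6*t).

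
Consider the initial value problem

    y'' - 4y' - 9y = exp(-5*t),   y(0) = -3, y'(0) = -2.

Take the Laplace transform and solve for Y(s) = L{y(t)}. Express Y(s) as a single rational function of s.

Y(s) = (-3*s^2 - 5*s + 51)/(s^3 + s^2 - 29*s - 45)

Transform both sides with L{·}.
The derivative rules (L{y''} = s^2 Y - s·y(0) - y'(0) and L{y'} = sY - y(0), with y(0) = -3, y'(0) = -2) turn the left side into (s^2 - 4*s - 9)Y - (-3*s + 10).
The right side is L{exp(-5*t)} = 1/(s + 5).
So (s^2 - 4*s - 9)Y = 1/(s + 5) + (-3*s + 10).
Isolate Y and clear denominators.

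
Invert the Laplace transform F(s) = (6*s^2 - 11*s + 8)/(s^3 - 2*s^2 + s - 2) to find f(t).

f(t) = 2*exp(2*t) - 3*sin(t) + 4*cos(t)

Factor the denominator: s^3 - 2*s^2 + s - 2 = (s - 2)*(s^2 + 1).
Partial fraction decomposition gives [2/(s - 2)] + [4*s/(s^2 + 1)] + [-3/(s^2 + 1)].
Invert each term: 2/(s - 2) ↔ 2e^(2t); 4·s/(s^2 + 1) ↔ 4cos(t); -3·1/(s^2 + 1) ↔ -3sin(t).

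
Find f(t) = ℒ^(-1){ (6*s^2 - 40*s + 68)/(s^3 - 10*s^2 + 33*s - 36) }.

Factor the denominator: s^3 - 10*s^2 + 33*s - 36 = (s - 4)*(s - 3)^2.
Partial fraction decomposition gives [2/(s - 3)] + [-2/(s - 3)^2] + [4/(s - 4)].
Invert each term: 2/(s - 3) ↔ 2e^(3t); -2/(s - 3)^2 ↔ -2t·e^(3t); 4/(s - 4) ↔ 4e^(4t).

f(t) = -2*t*exp(3*t) + 4*exp(4*t) + 2*exp(3*t)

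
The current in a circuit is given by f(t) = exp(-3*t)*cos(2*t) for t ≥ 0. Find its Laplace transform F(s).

L{cos(2t)} = s/(s^2 + 4).
By the first shifting theorem, multiplying by e^(-3t) replaces s with s + 3.

F(s) = (s + 3)/((s + 3)^2 + 4)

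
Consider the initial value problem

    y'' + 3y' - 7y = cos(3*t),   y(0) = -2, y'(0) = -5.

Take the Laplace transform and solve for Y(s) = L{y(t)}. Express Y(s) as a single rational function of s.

Take the Laplace transform of both sides.
With L{y''} = s^2 Y - s·y(0) - y'(0) and L{y'} = sY - y(0), with y(0) = -2, y'(0) = -5: the LHS transforms to (s^2 + 3*s - 7)Y - (-2*s - 11).
The right side is L{cos(3*t)} = s/(s^2 + 9).
So (s^2 + 3*s - 7)Y = s/(s^2 + 9) + (-2*s - 11).
Divide through and combine into a single rational function.

Y(s) = (-2*s^3 - 11*s^2 - 17*s - 99)/(s^4 + 3*s^3 + 2*s^2 + 27*s - 63)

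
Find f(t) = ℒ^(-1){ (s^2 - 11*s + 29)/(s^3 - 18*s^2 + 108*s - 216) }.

f(t) = -t^2*exp(6*t)/2 + t*exp(6*t) + exp(6*t)

Factor the denominator: s^3 - 18*s^2 + 108*s - 216 = (s - 6)^3.
Partial fraction decomposition gives [1/(s - 6)] + [(s - 6)^(-2)] + [-1/(s - 6)^3].
Invert each term: 1/(s - 6) ↔ e^(6t); 1/(s - 6)^2 ↔ t·e^(6t); -1/(s - 6)^3 ↔ (-1/2)t^2·e^(6t).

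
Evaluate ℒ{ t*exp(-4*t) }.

L{e^(-4t)} = 1/(s + 4).
Then apply L{t·g(t)} = -d/ds[G(s)] with G(s) = 1/(s + 4):
differentiating 1 time and applying the sign gives (s + 4)^(-2).

(s + 4)^(-2)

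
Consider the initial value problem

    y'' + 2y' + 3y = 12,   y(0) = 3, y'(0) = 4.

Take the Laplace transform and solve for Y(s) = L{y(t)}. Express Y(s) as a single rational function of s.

Transform both sides with L{·}.
Using L{y''} = s^2 Y - s·y(0) - y'(0) and L{y'} = sY - y(0), with y(0) = 3, y'(0) = 4, the left side becomes (s^2 + 2*s + 3)Y - (3*s + 10).
The right side is L{12} = 12/s.
So (s^2 + 2*s + 3)Y = 12/s + (3*s + 10).
Solve for Y(s) and write it as one ratio of polynomials.

Y(s) = (3*s^2 + 10*s + 12)/(s^3 + 2*s^2 + 3*s)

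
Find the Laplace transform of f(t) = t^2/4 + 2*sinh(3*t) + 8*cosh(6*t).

8*s/(s^2 - 36) + 6/(s^2 - 9) + 1/(2*s^3)

By linearity of the Laplace transform, transform each term separately.
(8)·[L{cosh(6t)} = s/(s^2 - 36)]; (1/4)·[L{t^2} = 2!/s^3 = 2/s^3]; (2)·[L{sinh(3t)} = 3/(s^2 - 9)].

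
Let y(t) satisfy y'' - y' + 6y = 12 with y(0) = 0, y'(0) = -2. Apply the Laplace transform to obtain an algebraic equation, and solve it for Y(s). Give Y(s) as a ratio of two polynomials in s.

Laplace-transform each side.
Using L{y''} = s^2 Y - s·y(0) - y'(0) and L{y'} = sY - y(0), with y(0) = 0, y'(0) = -2, the left side becomes (s^2 - s + 6)Y - (-2).
The right side is L{12} = 12/s.
So (s^2 - s + 6)Y = 12/s + (-2).
Solve for Y(s) and write it as one ratio of polynomials.

Y(s) = (-2*s + 12)/(s^3 - s^2 + 6*s)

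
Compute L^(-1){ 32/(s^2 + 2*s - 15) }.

Factor the denominator: s^2 + 2*s - 15 = (s - 3)*(s + 5).
Partial fraction decomposition gives [4/(s - 3)] + [-4/(s + 5)].
Invert each term: 4/(s - 3) ↔ 4e^(3t); -4/(s + 5) ↔ -4e^(-5t).

4*exp(3*t) - 4*exp(-5*t)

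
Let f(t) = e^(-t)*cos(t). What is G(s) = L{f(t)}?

G(s) = (s + 1)/((s + 1)^2 + 1)

L{cos(t)} = s/(s^2 + 1).
By the first shifting theorem, multiplying by e^(-t) replaces s with s + 1.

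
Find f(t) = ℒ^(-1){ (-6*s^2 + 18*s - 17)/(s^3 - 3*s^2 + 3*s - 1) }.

Factor the denominator: s^3 - 3*s^2 + 3*s - 1 = (s - 1)^3.
Partial fraction decomposition gives [-6/(s - 1)] + [6/(s - 1)^2] + [-5/(s - 1)^3].
Invert each term: -6/(s - 1) ↔ -6e^(t); 6/(s - 1)^2 ↔ 6t·e^(t); -5/(s - 1)^3 ↔ (-5/2)t^2·e^(t).

f(t) = -5*t^2*exp(t)/2 + 6*t*exp(t) - 6*exp(t)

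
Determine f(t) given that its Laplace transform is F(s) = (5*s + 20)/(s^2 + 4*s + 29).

Complete the square in the denominator: s^2 + 4*s + 29 = (s + 2)^2 + 5^2.
Split the numerator to match: 5*s + 20 = 5·(s + 2) + 2·5.
Invert each term: 5·(s + 2)/((s + 2)^2 + 25) ↔ 5e^(-2t)cos(5t); 2·5/((s + 2)^2 + 25) ↔ 2e^(-2t)sin(5t).

f(t) = 2*exp(-2*t)*sin(5*t) + 5*exp(-2*t)*cos(5*t)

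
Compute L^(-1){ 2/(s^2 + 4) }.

Since L{sin(2t)} = 2/(s^2 + 4), the inverse is sin(2*t).

sin(2*t)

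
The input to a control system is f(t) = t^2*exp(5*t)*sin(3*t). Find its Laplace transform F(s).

F(s) = 18*(s^2 - 10*s + 22)/(s^2 - 10*s + 34)^3

L{sin(3t)} = 3/(s^2 + 9).
Multiplying by e^(5t) shifts s → s - 5, so L{exp(5*t)*sin(3*t)} = 3/((s - 5)^2 + 9).
Then apply L{t^2·g(t)} = (-1)^2 d^2/ds^2[G(s)] with G(s) = 3/((s - 5)^2 + 9):
differentiating 2 times and applying the sign gives 18*(s^2 - 10*s + 22)/(s^2 - 10*s + 34)^3.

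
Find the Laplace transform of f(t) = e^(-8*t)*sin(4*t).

L{sin(4t)} = 4/(s^2 + 16).
By the first shifting theorem, multiplying by e^(-8t) replaces s with s + 8.

4/((s + 8)^2 + 16)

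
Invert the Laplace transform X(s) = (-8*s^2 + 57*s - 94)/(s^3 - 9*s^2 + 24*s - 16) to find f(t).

Factor the denominator: s^3 - 9*s^2 + 24*s - 16 = (s - 4)^2*(s - 1).
Partial fraction decomposition gives [-3/(s - 4)] + [2/(s - 4)^2] + [-5/(s - 1)].
Invert each term: -3/(s - 4) ↔ -3e^(4t); 2/(s - 4)^2 ↔ 2t·e^(4t); -5/(s - 1) ↔ -5e^(t).

f(t) = 2*t*exp(4*t) - 3*exp(4*t) - 5*exp(t)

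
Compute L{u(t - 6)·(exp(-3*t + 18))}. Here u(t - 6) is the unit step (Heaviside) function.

By the second shifting theorem, L{u(t - c)·g(t - c)} = e^(-cs)·G(s) with c = 6 and G(s) = L{g(t)}.
L{e^(-3t)} = 1/(s + 3).

exp(-6*s)/(s + 3)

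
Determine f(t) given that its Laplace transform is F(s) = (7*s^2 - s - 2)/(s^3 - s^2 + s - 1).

f(t) = 2*exp(t) + 4*sin(t) + 5*cos(t)

Factor the denominator: s^3 - s^2 + s - 1 = (s - 1)*(s^2 + 1).
Partial fraction decomposition gives [2/(s - 1)] + [5*s/(s^2 + 1)] + [4/(s^2 + 1)].
Invert each term: 2/(s - 1) ↔ 2e^(t); 5·s/(s^2 + 1) ↔ 5cos(t); 4·1/(s^2 + 1) ↔ 4sin(t).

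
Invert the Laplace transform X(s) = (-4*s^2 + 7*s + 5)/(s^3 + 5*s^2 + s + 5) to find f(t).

Factor the denominator: s^3 + 5*s^2 + s + 5 = (s + 5)*(s^2 + 1).
Partial fraction decomposition gives [-5/(s + 5)] + [s/(s^2 + 1)] + [2/(s^2 + 1)].
Invert each term: -5/(s + 5) ↔ -5e^(-5t); 1·s/(s^2 + 1) ↔ cos(t); 2·1/(s^2 + 1) ↔ 2sin(t).

f(t) = 2*sin(t) + cos(t) - 5*exp(-5*t)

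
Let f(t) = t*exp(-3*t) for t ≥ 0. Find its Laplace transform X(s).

L{e^(-3t)} = 1/(s + 3).
Then apply L{t·g(t)} = -d/ds[G(s)] with G(s) = 1/(s + 3):
differentiating 1 time and applying the sign gives (s + 3)^(-2).

X(s) = (s + 3)^(-2)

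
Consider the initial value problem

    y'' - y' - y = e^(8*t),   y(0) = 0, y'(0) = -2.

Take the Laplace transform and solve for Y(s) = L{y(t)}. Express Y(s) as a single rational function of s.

Laplace-transform each side.
With L{y''} = s^2 Y - s·y(0) - y'(0) and L{y'} = sY - y(0), with y(0) = 0, y'(0) = -2: the LHS transforms to (s^2 - s - 1)Y - (-2).
The right side is L{e^(8*t)} = 1/(s - 8).
So (s^2 - s - 1)Y = 1/(s - 8) + (-2).
Isolate Y and clear denominators.

Y(s) = (-2*s + 17)/(s^3 - 9*s^2 + 7*s + 8)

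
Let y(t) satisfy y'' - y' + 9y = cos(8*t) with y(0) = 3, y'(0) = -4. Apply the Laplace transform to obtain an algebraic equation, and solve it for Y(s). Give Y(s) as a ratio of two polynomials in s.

Y(s) = (3*s^3 - 7*s^2 + 193*s - 448)/(s^4 - s^3 + 73*s^2 - 64*s + 576)

Transform both sides with L{·}.
With L{y''} = s^2 Y - s·y(0) - y'(0) and L{y'} = sY - y(0), with y(0) = 3, y'(0) = -4: the LHS transforms to (s^2 - s + 9)Y - (3*s - 7).
The right side is L{cos(8*t)} = s/(s^2 + 64).
So (s^2 - s + 9)Y = s/(s^2 + 64) + (3*s - 7).
Divide through and combine into a single rational function.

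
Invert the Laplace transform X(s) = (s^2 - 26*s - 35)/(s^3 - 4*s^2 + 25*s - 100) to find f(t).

f(t) = -3*exp(4*t) - 2*sin(5*t) + 4*cos(5*t)

Factor the denominator: s^3 - 4*s^2 + 25*s - 100 = (s - 4)*(s^2 + 25).
Partial fraction decomposition gives [-3/(s - 4)] + [4*s/(s^2 + 25)] + [-10/(s^2 + 25)].
Invert each term: -3/(s - 4) ↔ -3e^(4t); 4·s/(s^2 + 25) ↔ 4cos(5t); -2·5/(s^2 + 25) ↔ -2sin(5t).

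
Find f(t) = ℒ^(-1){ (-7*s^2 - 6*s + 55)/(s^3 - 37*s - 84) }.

f(t) = -3*exp(7*t) - exp(-3*t) - 3*exp(-4*t)

Factor the denominator: s^3 - 37*s - 84 = (s - 7)*(s + 3)*(s + 4).
Partial fraction decomposition gives [-3/(s + 4)] + [-1/(s + 3)] + [-3/(s - 7)].
Invert each term: -3/(s + 4) ↔ -3e^(-4t); -1/(s + 3) ↔ -e^(-3t); -3/(s - 7) ↔ -3e^(7t).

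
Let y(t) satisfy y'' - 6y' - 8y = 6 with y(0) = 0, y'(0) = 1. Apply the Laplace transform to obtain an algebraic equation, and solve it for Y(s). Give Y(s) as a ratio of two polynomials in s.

Y(s) = (s + 6)/(s^3 - 6*s^2 - 8*s)

Laplace-transform each side.
With L{y''} = s^2 Y - s·y(0) - y'(0) and L{y'} = sY - y(0), with y(0) = 0, y'(0) = 1: the LHS transforms to (s^2 - 6*s - 8)Y - (1).
The right side is L{6} = 6/s.
So (s^2 - 6*s - 8)Y = 6/s + (1).
Divide through and combine into a single rational function.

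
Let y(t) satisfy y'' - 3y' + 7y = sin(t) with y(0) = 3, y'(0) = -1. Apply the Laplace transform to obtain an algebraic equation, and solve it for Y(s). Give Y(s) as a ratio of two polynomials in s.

Take the Laplace transform of both sides.
The derivative rules (L{y''} = s^2 Y - s·y(0) - y'(0) and L{y'} = sY - y(0), with y(0) = 3, y'(0) = -1) turn the left side into (s^2 - 3*s + 7)Y - (3*s - 10).
The right side is L{sin(t)} = 1/(s^2 + 1).
So (s^2 - 3*s + 7)Y = 1/(s^2 + 1) + (3*s - 10).
Isolate Y and clear denominators.

Y(s) = (3*s^3 - 10*s^2 + 3*s - 9)/(s^4 - 3*s^3 + 8*s^2 - 3*s + 7)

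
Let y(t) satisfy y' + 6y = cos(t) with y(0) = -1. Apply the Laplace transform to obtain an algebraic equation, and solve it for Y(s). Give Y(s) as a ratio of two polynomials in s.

Y(s) = (-s^2 + s - 1)/(s^3 + 6*s^2 + s + 6)

Transform both sides with L{·}.
With L{y'} = sY - y(0) = sY - (-1): the LHS transforms to (s + 6)Y - (-1).
The right side is L{cos(t)} = s/(s^2 + 1).
So (s + 6)Y = s/(s^2 + 1) + (-1).
Isolate Y and clear denominators.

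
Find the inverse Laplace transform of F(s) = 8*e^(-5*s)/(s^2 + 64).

The factor e^(-5s) signals a time shift by c = 5 (second shifting theorem).
L{sin(8t)} = 8/(s^2 + 64), so L^-1{8/(s^2 + 64)} = sin(8*t).
Hence the inverse is u(t - 5) times that function evaluated at t - 5.

Heaviside(t - 5)*(sin(8*t - 40))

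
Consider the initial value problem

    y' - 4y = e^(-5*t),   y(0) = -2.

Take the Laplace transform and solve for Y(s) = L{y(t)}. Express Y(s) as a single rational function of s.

Y(s) = (-2*s - 9)/(s^2 + s - 20)

Transform both sides with L{·}.
The derivative rules (L{y'} = sY - y(0) = sY - (-2)) turn the left side into (s - 4)Y - (-2).
The right side is L{e^(-5*t)} = 1/(s + 5).
So (s - 4)Y = 1/(s + 5) + (-2).
Divide through and combine into a single rational function.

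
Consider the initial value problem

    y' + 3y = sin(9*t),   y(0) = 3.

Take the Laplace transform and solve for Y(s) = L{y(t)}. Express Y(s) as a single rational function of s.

Laplace-transform each side.
With L{y'} = sY - y(0) = sY - 3: the LHS transforms to (s + 3)Y - (3).
The right side is L{sin(9*t)} = 9/(s^2 + 81).
So (s + 3)Y = 9/(s^2 + 81) + (3).
Solve for Y(s) and write it as one ratio of polynomials.

Y(s) = (3*s^2 + 252)/(s^3 + 3*s^2 + 81*s + 243)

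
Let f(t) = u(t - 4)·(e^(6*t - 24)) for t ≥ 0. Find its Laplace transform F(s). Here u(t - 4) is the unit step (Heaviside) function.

F(s) = exp(-4*s)/(s - 6)

By the second shifting theorem, L{u(t - c)·g(t - c)} = e^(-cs)·G(s) with c = 4 and G(s) = L{g(t)}.
L{e^(6t)} = 1/(s - 6).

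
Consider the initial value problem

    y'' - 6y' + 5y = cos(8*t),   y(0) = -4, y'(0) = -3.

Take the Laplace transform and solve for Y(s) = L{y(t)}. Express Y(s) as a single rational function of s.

Take the Laplace transform of both sides.
The derivative rules (L{y''} = s^2 Y - s·y(0) - y'(0) and L{y'} = sY - y(0), with y(0) = -4, y'(0) = -3) turn the left side into (s^2 - 6*s + 5)Y - (-4*s + 21).
The right side is L{cos(8*t)} = s/(s^2 + 64).
So (s^2 - 6*s + 5)Y = s/(s^2 + 64) + (-4*s + 21).
Divide through and combine into a single rational function.

Y(s) = (-4*s^3 + 21*s^2 - 255*s + 1344)/(s^4 - 6*s^3 + 69*s^2 - 384*s + 320)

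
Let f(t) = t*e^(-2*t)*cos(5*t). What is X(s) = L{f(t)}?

L{cos(5t)} = s/(s^2 + 25).
Multiplying by e^(-2t) shifts s → s + 2, so L{e^(-2*t)*cos(5*t)} = (s + 2)/((s + 2)^2 + 25).
Then apply L{t·g(t)} = -d/ds[G(s)] with G(s) = (s + 2)/((s + 2)^2 + 25):
differentiating 1 time and applying the sign gives (s - 3)*(s + 7)/(s^2 + 4*s + 29)^2.

X(s) = (s - 3)*(s + 7)/(s^2 + 4*s + 29)^2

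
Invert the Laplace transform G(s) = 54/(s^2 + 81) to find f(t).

f(t) = 6*sin(9*t)

Since L{sin(9t)} = 9/(s^2 + 81), the inverse is sin(9*t), scaled by 6.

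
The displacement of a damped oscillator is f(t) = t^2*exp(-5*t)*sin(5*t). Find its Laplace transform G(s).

G(s) = 10*(3*s^2 + 30*s + 50)/(s^2 + 10*s + 50)^3

L{sin(5t)} = 5/(s^2 + 25).
Multiplying by e^(-5t) shifts s → s + 5, so L{exp(-5*t)*sin(5*t)} = 5/((s + 5)^2 + 25).
Then apply L{t^2·g(t)} = (-1)^2 d^2/ds^2[H(s)] with H(s) = 5/((s + 5)^2 + 25):
differentiating 2 times and applying the sign gives 10*(3*s^2 + 30*s + 50)/(s^2 + 10*s + 50)^3.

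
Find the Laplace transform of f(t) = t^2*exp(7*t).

2/(s - 7)^3

L{e^(7t)} = 1/(s - 7).
Then apply L{t^2·g(t)} = (-1)^2 d^2/ds^2[G(s)] with G(s) = 1/(s - 7):
differentiating 2 times and applying the sign gives 2/(s - 7)^3.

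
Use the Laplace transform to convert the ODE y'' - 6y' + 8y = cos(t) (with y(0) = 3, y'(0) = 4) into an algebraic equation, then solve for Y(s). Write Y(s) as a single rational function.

Apply the Laplace transform to the equation.
The derivative rules (L{y''} = s^2 Y - s·y(0) - y'(0) and L{y'} = sY - y(0), with y(0) = 3, y'(0) = 4) turn the left side into (s^2 - 6*s + 8)Y - (3*s - 14).
The right side is L{cos(t)} = s/(s^2 + 1).
So (s^2 - 6*s + 8)Y = s/(s^2 + 1) + (3*s - 14).
Isolate Y and clear denominators.

Y(s) = (3*s^3 - 14*s^2 + 4*s - 14)/(s^4 - 6*s^3 + 9*s^2 - 6*s + 8)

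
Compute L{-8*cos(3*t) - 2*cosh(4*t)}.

Apply the Laplace transform termwise.
(-8)·[L{cos(3t)} = s/(s^2 + 9)]; (-2)·[L{cosh(4t)} = s/(s^2 - 16)].

-8*s/(s^2 + 9) - 2*s/(s^2 - 16)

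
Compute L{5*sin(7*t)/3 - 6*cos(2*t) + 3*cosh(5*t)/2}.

Apply the Laplace transform termwise.
(5/3)·[L{sin(7t)} = 7/(s^2 + 49)]; (3/2)·[L{cosh(5t)} = s/(s^2 - 25)]; (-6)·[L{cos(2t)} = s/(s^2 + 4)].

-6*s/(s^2 + 4) + 3*s/(2*(s^2 - 25)) + 35/(3*(s^2 + 49))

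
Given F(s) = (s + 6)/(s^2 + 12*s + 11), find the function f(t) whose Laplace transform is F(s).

f(t) = exp(-6*t)*cosh(5*t)

Rewrite the denominator: s^2 + 12*s + 11 = (s + 6)^2 - 25.
The form in (s + 6) signals a first-shifting-theorem factor e^(-6t).
Since L{cosh(5t)} = s/(s^2 - 25), the inverse is e^(-6*t)*cosh(5*t).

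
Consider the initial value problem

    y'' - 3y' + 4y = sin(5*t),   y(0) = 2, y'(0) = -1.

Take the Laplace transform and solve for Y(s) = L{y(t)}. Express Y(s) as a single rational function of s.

Apply the Laplace transform to the equation.
Using L{y''} = s^2 Y - s·y(0) - y'(0) and L{y'} = sY - y(0), with y(0) = 2, y'(0) = -1, the left side becomes (s^2 - 3*s + 4)Y - (2*s - 7).
The right side is L{sin(5*t)} = 5/(s^2 + 25).
So (s^2 - 3*s + 4)Y = 5/(s^2 + 25) + (2*s - 7).
Divide through and combine into a single rational function.

Y(s) = (2*s^3 - 7*s^2 + 50*s - 170)/(s^4 - 3*s^3 + 29*s^2 - 75*s + 100)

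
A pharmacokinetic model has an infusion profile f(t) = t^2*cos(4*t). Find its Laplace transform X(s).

X(s) = 2*s*(s^2 - 48)/(s^2 + 16)^3

L{cos(4t)} = s/(s^2 + 16).
Then apply L{t^2·g(t)} = (-1)^2 d^2/ds^2[G(s)] with G(s) = s/(s^2 + 16):
differentiating 2 times and applying the sign gives 2*s*(s^2 - 48)/(s^2 + 16)^3.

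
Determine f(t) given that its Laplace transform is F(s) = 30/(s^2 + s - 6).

Factor the denominator: s^2 + s - 6 = (s - 2)*(s + 3).
Partial fraction decomposition gives [6/(s - 2)] + [-6/(s + 3)].
Invert each term: 6/(s - 2) ↔ 6e^(2t); -6/(s + 3) ↔ -6e^(-3t).

f(t) = 6*exp(2*t) - 6*exp(-3*t)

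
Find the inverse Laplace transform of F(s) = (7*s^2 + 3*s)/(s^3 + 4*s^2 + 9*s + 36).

Factor the denominator: s^3 + 4*s^2 + 9*s + 36 = (s + 4)*(s^2 + 9).
Partial fraction decomposition gives [4/(s + 4)] + [3*s/(s^2 + 9)] + [-9/(s^2 + 9)].
Invert each term: 4/(s + 4) ↔ 4e^(-4t); 3·s/(s^2 + 9) ↔ 3cos(3t); -3·3/(s^2 + 9) ↔ -3sin(3t).

-3*sin(3*t) + 3*cos(3*t) + 4*exp(-4*t)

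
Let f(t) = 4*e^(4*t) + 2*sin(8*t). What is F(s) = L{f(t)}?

By linearity of the Laplace transform, transform each term separately.
(2)·[L{sin(8t)} = 8/(s^2 + 64)]; (4)·[L{e^(4t)} = 1/(s - 4)].

F(s) = 16/(s^2 + 64) + 4/(s - 4)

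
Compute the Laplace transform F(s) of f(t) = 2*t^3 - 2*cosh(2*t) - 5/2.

F(s) = -2*s/(s^2 - 4) - 5/(2*s) + 12/s^4

The transform is linear, so treat each term independently.
(-2)·[L{cosh(2t)} = s/(s^2 - 4)]; L{-5/2} = (-5/2)/s; (2)·[L{t^3} = 3!/s^4 = 6/s^4].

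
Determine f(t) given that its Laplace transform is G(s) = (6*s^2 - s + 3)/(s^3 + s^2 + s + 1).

Factor the denominator: s^3 + s^2 + s + 1 = (s + 1)*(s^2 + 1).
Partial fraction decomposition gives [5/(s + 1)] + [s/(s^2 + 1)] + [-2/(s^2 + 1)].
Invert each term: 5/(s + 1) ↔ 5e^(-t); 1·s/(s^2 + 1) ↔ cos(t); -2·1/(s^2 + 1) ↔ -2sin(t).

f(t) = -2*sin(t) + cos(t) + 5*exp(-t)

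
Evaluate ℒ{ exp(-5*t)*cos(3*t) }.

L{cos(3t)} = s/(s^2 + 9).
By the first shifting theorem, multiplying by e^(-5t) replaces s with s + 5.

(s + 5)/((s + 5)^2 + 9)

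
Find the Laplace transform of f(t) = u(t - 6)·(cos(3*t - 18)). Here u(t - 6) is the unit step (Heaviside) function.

s*exp(-6*s)/(s^2 + 9)

By the second shifting theorem, L{u(t - c)·g(t - c)} = e^(-cs)·G(s) with c = 6 and G(s) = L{g(t)}.
L{cos(3t)} = s/(s^2 + 9).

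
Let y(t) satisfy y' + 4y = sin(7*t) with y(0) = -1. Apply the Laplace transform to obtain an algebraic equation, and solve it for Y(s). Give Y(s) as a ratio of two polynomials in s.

Y(s) = (-s^2 - 42)/(s^3 + 4*s^2 + 49*s + 196)

Transform both sides with L{·}.
With L{y'} = sY - y(0) = sY - (-1): the LHS transforms to (s + 4)Y - (-1).
The right side is L{sin(7*t)} = 7/(s^2 + 49).
So (s + 4)Y = 7/(s^2 + 49) + (-1).
Solve for Y(s) and write it as one ratio of polynomials.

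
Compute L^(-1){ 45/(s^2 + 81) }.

Since L{sin(9t)} = 9/(s^2 + 81), the inverse is sin(9*t), scaled by 5.

5*sin(9*t)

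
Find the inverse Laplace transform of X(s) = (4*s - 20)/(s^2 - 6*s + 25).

Complete the square in the denominator: s^2 - 6*s + 25 = (s - 3)^2 + 4^2.
Split the numerator to match: 4*s - 20 = 4·(s - 3) - 2·4.
Invert each term: 4·(s - 3)/((s - 3)^2 + 16) ↔ 4e^(3t)cos(4t); -2·4/((s - 3)^2 + 16) ↔ -2e^(3t)sin(4t).

-2*exp(3*t)*sin(4*t) + 4*exp(3*t)*cos(4*t)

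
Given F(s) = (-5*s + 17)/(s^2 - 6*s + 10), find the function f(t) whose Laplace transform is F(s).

Complete the square in the denominator: s^2 - 6*s + 10 = (s - 3)^2 + 1^2.
Split the numerator to match: -5*s + 17 = -5·(s - 3) + 2·1.
Invert each term: -5·(s - 3)/((s - 3)^2 + 1) ↔ -5e^(3t)cos(t); 2·1/((s - 3)^2 + 1) ↔ 2e^(3t)sin(t).

f(t) = 2*exp(3*t)*sin(t) - 5*exp(3*t)*cos(t)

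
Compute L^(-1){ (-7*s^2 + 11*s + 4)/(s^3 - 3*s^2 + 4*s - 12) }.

Factor the denominator: s^3 - 3*s^2 + 4*s - 12 = (s - 3)*(s^2 + 4).
Partial fraction decomposition gives [-2/(s - 3)] + [-5*s/(s^2 + 4)] + [-4/(s^2 + 4)].
Invert each term: -2/(s - 3) ↔ -2e^(3t); -5·s/(s^2 + 4) ↔ -5cos(2t); -2·2/(s^2 + 4) ↔ -2sin(2t).

-2*exp(3*t) - 2*sin(2*t) - 5*cos(2*t)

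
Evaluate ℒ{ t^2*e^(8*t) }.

L{e^(8t)} = 1/(s - 8).
Then apply L{t^2·g(t)} = (-1)^2 d^2/ds^2[G(s)] with G(s) = 1/(s - 8):
differentiating 2 times and applying the sign gives 2/(s - 8)^3.

2/(s - 8)^3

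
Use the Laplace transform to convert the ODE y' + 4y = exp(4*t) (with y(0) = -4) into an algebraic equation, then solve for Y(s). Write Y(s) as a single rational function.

Transform both sides with L{·}.
The derivative rules (L{y'} = sY - y(0) = sY - (-4)) turn the left side into (s + 4)Y - (-4).
The right side is L{exp(4*t)} = 1/(s - 4).
So (s + 4)Y = 1/(s - 4) + (-4).
Solve for Y(s) and write it as one ratio of polynomials.

Y(s) = (-4*s + 17)/(s^2 - 16)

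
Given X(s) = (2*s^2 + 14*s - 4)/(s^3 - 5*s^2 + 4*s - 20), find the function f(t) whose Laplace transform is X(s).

Factor the denominator: s^3 - 5*s^2 + 4*s - 20 = (s - 5)*(s^2 + 4).
Partial fraction decomposition gives [4/(s - 5)] + [-2*s/(s^2 + 4)] + [4/(s^2 + 4)].
Invert each term: 4/(s - 5) ↔ 4e^(5t); -2·s/(s^2 + 4) ↔ -2cos(2t); 2·2/(s^2 + 4) ↔ 2sin(2t).

f(t) = 4*exp(5*t) + 2*sin(2*t) - 2*cos(2*t)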